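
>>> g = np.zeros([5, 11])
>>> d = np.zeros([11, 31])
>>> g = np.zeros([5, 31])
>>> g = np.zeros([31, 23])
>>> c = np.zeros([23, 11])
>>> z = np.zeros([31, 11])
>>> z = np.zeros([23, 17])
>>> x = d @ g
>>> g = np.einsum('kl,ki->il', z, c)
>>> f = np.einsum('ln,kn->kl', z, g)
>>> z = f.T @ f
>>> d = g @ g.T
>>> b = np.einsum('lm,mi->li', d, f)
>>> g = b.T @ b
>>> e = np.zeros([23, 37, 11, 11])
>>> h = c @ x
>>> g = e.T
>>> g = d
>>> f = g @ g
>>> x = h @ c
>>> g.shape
(11, 11)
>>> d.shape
(11, 11)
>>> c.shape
(23, 11)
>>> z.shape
(23, 23)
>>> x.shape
(23, 11)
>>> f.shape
(11, 11)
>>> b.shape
(11, 23)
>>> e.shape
(23, 37, 11, 11)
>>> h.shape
(23, 23)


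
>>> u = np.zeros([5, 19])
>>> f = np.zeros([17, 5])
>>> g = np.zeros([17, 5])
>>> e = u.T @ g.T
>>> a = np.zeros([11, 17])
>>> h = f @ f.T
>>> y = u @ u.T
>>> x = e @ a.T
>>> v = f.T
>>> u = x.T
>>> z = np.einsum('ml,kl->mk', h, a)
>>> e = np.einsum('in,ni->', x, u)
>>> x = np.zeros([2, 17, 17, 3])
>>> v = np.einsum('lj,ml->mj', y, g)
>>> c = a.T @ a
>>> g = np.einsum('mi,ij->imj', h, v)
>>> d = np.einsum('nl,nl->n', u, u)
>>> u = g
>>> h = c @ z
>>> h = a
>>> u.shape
(17, 17, 5)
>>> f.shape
(17, 5)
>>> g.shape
(17, 17, 5)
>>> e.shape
()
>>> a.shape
(11, 17)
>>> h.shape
(11, 17)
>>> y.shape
(5, 5)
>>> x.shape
(2, 17, 17, 3)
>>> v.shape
(17, 5)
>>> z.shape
(17, 11)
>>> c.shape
(17, 17)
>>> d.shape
(11,)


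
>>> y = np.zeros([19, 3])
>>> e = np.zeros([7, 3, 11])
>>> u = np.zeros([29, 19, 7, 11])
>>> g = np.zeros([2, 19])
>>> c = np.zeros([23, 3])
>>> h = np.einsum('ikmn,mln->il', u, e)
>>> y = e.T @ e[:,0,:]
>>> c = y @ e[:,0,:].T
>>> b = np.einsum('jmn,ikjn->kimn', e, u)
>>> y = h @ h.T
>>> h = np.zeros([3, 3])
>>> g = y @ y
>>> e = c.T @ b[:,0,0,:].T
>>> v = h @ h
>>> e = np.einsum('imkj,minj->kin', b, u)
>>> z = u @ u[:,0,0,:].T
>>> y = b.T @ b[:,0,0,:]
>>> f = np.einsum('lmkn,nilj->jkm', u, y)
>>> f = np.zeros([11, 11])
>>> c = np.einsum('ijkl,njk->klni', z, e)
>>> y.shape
(11, 3, 29, 11)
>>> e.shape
(3, 19, 7)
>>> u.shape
(29, 19, 7, 11)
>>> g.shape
(29, 29)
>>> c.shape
(7, 29, 3, 29)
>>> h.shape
(3, 3)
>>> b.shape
(19, 29, 3, 11)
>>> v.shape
(3, 3)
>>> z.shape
(29, 19, 7, 29)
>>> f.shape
(11, 11)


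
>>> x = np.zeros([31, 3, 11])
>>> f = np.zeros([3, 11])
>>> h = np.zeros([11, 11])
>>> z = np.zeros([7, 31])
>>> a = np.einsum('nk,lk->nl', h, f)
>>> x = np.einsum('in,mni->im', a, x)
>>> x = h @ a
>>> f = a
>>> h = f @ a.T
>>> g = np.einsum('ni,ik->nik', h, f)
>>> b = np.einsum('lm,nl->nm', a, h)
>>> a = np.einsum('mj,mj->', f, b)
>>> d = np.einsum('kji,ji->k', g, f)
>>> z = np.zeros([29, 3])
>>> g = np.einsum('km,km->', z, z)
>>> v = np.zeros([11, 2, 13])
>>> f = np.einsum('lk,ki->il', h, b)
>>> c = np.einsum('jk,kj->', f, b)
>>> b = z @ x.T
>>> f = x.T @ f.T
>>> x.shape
(11, 3)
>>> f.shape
(3, 3)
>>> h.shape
(11, 11)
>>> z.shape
(29, 3)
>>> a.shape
()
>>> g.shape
()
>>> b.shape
(29, 11)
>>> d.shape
(11,)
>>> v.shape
(11, 2, 13)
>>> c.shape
()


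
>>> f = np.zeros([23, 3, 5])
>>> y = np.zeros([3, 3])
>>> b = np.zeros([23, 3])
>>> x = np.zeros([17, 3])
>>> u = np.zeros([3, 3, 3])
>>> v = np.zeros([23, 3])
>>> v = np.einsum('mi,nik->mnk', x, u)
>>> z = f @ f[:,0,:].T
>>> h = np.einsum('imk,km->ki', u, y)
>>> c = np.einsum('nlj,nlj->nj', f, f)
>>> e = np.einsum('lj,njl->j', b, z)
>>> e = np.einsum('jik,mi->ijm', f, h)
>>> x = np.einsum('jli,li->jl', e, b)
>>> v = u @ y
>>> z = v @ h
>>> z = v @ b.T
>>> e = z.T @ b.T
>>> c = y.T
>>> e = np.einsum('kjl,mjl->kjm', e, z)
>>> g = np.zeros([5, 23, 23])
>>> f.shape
(23, 3, 5)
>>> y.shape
(3, 3)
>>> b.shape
(23, 3)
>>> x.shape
(3, 23)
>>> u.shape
(3, 3, 3)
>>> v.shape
(3, 3, 3)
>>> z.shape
(3, 3, 23)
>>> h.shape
(3, 3)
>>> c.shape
(3, 3)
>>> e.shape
(23, 3, 3)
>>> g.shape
(5, 23, 23)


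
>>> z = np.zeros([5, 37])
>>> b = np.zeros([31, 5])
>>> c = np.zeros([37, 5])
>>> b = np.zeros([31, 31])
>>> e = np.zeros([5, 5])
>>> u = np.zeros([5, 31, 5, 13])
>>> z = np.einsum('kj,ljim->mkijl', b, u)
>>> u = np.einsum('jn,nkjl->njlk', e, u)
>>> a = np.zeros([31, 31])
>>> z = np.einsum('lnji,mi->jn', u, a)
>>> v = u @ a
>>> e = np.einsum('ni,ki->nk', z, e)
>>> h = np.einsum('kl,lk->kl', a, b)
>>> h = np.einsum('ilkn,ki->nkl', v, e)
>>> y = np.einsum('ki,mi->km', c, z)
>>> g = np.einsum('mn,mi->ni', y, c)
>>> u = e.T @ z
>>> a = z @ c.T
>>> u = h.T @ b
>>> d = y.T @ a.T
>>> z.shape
(13, 5)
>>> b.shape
(31, 31)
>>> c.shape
(37, 5)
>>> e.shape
(13, 5)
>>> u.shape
(5, 13, 31)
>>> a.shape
(13, 37)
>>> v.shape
(5, 5, 13, 31)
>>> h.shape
(31, 13, 5)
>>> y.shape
(37, 13)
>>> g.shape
(13, 5)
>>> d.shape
(13, 13)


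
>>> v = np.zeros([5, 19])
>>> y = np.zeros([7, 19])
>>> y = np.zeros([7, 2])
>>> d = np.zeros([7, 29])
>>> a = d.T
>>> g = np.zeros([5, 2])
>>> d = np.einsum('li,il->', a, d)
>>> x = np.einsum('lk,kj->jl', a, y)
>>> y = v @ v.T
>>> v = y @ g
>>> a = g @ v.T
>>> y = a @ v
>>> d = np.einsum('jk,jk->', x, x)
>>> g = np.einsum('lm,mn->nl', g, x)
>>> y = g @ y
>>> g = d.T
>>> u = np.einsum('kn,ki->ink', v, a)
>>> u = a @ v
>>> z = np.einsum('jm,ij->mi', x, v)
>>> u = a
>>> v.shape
(5, 2)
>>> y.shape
(29, 2)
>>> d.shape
()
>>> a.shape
(5, 5)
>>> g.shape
()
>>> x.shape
(2, 29)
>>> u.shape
(5, 5)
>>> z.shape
(29, 5)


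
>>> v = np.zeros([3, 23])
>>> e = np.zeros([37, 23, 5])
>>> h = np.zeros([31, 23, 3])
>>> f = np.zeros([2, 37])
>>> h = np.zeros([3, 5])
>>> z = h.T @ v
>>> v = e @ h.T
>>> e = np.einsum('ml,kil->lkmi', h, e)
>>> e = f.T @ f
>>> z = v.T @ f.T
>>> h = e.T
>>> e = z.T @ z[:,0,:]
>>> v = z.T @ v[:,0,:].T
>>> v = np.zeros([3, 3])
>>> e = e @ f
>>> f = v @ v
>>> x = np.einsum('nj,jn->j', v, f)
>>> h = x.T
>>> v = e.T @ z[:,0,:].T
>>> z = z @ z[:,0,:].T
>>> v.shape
(37, 23, 3)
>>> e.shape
(2, 23, 37)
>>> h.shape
(3,)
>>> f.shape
(3, 3)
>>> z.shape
(3, 23, 3)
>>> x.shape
(3,)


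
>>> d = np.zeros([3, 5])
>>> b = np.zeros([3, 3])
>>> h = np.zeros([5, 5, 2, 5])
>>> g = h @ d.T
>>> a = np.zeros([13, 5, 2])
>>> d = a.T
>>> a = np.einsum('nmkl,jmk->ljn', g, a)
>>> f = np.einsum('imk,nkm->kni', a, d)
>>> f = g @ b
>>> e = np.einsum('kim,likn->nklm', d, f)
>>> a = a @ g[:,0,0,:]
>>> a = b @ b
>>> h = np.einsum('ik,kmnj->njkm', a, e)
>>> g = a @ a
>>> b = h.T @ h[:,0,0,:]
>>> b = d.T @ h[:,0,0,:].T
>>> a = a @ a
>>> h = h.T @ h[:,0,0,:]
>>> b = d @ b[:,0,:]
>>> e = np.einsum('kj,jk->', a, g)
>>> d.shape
(2, 5, 13)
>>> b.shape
(2, 5, 5)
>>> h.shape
(2, 3, 13, 2)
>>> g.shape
(3, 3)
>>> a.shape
(3, 3)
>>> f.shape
(5, 5, 2, 3)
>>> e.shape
()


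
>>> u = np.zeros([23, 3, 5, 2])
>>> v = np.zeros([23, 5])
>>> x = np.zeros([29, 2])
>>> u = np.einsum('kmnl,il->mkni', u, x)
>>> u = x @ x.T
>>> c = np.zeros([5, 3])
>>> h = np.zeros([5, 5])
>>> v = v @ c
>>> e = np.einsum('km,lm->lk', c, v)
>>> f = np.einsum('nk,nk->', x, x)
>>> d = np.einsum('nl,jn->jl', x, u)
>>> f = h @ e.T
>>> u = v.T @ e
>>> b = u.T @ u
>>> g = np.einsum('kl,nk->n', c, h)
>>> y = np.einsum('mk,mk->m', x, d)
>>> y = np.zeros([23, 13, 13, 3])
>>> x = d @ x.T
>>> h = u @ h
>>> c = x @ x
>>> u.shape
(3, 5)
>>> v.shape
(23, 3)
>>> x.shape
(29, 29)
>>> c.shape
(29, 29)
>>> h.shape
(3, 5)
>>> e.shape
(23, 5)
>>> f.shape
(5, 23)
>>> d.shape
(29, 2)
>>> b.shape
(5, 5)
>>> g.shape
(5,)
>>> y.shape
(23, 13, 13, 3)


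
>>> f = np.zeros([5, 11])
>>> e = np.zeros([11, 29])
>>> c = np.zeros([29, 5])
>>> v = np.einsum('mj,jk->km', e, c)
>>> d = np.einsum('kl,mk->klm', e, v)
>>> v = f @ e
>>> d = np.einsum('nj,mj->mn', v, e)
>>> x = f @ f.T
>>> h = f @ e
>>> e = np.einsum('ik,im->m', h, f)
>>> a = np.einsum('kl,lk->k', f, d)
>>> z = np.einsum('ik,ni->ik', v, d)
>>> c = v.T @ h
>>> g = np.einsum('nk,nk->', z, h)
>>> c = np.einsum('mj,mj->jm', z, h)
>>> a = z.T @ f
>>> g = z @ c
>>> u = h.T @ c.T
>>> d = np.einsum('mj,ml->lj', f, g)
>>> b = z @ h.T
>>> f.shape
(5, 11)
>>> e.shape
(11,)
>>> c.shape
(29, 5)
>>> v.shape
(5, 29)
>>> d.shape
(5, 11)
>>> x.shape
(5, 5)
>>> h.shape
(5, 29)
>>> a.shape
(29, 11)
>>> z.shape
(5, 29)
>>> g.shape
(5, 5)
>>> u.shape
(29, 29)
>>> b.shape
(5, 5)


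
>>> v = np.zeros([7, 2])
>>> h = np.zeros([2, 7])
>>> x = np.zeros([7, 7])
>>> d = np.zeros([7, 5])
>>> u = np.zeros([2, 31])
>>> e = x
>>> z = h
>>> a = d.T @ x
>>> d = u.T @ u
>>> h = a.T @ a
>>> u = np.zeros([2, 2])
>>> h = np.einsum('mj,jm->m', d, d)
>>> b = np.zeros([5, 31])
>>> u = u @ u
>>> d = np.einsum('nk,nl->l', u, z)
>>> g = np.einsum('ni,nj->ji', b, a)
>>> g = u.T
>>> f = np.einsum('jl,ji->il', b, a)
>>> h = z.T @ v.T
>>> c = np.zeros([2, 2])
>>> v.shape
(7, 2)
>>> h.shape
(7, 7)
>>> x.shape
(7, 7)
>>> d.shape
(7,)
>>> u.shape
(2, 2)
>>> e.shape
(7, 7)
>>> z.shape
(2, 7)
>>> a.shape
(5, 7)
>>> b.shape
(5, 31)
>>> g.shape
(2, 2)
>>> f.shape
(7, 31)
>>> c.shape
(2, 2)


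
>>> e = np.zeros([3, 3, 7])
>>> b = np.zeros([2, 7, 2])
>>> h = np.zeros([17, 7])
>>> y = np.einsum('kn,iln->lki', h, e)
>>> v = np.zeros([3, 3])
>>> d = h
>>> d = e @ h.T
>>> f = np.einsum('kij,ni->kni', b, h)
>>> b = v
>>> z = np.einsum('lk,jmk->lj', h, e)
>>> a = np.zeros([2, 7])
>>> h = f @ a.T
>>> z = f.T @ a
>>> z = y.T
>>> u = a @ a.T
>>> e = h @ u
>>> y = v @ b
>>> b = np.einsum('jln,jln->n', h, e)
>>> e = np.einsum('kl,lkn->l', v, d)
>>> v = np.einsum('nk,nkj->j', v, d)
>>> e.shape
(3,)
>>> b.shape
(2,)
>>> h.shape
(2, 17, 2)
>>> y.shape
(3, 3)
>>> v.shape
(17,)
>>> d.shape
(3, 3, 17)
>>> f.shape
(2, 17, 7)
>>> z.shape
(3, 17, 3)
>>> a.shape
(2, 7)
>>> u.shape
(2, 2)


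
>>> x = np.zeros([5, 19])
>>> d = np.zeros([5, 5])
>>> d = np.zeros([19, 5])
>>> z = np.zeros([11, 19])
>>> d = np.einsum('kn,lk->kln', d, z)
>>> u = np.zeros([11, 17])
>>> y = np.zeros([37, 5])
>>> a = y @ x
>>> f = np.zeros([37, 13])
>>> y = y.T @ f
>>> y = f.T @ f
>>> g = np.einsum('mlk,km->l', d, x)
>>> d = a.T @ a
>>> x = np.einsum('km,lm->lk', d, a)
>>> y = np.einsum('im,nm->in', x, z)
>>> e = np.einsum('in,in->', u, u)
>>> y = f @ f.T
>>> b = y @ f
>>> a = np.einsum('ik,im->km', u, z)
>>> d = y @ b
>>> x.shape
(37, 19)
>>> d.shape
(37, 13)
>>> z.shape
(11, 19)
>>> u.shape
(11, 17)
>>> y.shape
(37, 37)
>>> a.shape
(17, 19)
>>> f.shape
(37, 13)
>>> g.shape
(11,)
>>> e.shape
()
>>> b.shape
(37, 13)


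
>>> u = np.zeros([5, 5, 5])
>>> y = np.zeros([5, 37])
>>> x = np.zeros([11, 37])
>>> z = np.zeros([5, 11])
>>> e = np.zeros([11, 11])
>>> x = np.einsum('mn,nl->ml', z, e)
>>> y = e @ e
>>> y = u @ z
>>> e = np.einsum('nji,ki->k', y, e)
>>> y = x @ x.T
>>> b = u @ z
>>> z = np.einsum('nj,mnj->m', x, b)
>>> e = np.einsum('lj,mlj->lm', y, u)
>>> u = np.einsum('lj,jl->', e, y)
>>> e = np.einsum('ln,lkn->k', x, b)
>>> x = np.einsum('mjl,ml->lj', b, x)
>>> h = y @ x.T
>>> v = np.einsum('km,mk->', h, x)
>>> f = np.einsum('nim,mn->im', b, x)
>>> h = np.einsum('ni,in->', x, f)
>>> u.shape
()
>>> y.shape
(5, 5)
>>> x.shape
(11, 5)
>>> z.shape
(5,)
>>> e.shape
(5,)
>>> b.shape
(5, 5, 11)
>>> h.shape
()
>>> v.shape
()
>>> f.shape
(5, 11)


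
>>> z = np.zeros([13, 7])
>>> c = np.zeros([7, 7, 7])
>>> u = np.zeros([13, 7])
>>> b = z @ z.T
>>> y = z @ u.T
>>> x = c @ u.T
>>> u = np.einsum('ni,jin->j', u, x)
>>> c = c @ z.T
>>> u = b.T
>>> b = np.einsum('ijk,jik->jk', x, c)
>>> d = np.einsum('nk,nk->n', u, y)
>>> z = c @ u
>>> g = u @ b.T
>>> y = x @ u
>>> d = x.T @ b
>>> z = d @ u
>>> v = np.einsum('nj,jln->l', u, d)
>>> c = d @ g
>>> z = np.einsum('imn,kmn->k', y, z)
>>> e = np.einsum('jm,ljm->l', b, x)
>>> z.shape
(13,)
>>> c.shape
(13, 7, 7)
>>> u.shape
(13, 13)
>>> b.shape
(7, 13)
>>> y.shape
(7, 7, 13)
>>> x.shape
(7, 7, 13)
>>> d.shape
(13, 7, 13)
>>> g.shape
(13, 7)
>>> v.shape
(7,)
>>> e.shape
(7,)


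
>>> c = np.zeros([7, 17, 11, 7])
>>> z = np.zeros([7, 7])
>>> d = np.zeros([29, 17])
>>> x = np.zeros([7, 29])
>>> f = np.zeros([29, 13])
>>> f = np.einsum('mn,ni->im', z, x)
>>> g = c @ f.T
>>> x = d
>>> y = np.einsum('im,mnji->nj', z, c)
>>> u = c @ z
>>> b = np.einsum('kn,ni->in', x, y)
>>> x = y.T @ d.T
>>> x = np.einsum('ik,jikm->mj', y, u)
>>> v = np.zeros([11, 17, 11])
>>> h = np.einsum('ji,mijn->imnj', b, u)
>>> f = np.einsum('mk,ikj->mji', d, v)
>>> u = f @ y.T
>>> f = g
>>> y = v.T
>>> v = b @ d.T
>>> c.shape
(7, 17, 11, 7)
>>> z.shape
(7, 7)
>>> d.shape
(29, 17)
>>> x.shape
(7, 7)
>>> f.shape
(7, 17, 11, 29)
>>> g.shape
(7, 17, 11, 29)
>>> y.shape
(11, 17, 11)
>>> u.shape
(29, 11, 17)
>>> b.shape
(11, 17)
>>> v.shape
(11, 29)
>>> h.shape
(17, 7, 7, 11)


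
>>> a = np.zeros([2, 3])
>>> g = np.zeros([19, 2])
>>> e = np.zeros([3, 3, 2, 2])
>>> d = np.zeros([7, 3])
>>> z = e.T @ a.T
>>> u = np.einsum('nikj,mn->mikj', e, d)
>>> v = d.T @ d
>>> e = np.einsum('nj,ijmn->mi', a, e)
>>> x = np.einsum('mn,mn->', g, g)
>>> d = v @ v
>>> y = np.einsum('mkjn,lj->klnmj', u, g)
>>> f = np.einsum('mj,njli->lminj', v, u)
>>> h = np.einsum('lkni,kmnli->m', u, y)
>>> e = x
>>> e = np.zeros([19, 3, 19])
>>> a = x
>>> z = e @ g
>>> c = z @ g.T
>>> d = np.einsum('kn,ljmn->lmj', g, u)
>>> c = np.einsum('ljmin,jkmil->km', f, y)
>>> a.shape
()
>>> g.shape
(19, 2)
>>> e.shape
(19, 3, 19)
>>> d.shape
(7, 2, 3)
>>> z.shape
(19, 3, 2)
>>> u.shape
(7, 3, 2, 2)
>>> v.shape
(3, 3)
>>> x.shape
()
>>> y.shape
(3, 19, 2, 7, 2)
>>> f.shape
(2, 3, 2, 7, 3)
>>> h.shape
(19,)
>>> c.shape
(19, 2)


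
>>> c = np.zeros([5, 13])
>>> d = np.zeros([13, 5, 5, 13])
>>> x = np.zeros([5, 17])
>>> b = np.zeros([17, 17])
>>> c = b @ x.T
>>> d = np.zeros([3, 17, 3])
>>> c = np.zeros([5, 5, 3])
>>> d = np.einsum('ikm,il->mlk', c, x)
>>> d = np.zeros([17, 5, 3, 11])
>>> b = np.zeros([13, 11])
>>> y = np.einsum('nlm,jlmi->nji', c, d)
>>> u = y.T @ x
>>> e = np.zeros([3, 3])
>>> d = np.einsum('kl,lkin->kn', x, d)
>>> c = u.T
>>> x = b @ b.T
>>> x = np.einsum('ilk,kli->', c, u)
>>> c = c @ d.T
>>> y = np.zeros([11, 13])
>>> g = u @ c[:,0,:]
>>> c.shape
(17, 17, 5)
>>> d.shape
(5, 11)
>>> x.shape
()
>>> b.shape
(13, 11)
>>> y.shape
(11, 13)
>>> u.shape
(11, 17, 17)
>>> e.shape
(3, 3)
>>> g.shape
(11, 17, 5)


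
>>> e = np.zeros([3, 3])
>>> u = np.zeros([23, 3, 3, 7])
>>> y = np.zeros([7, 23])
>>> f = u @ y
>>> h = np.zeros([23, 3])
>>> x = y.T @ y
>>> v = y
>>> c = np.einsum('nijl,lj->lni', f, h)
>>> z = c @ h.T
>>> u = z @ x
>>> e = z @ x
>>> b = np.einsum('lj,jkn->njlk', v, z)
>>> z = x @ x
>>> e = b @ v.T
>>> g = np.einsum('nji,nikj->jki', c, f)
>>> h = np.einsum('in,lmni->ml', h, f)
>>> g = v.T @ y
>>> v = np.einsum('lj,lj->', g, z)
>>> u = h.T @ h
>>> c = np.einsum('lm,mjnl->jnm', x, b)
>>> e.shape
(23, 23, 7, 7)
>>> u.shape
(23, 23)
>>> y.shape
(7, 23)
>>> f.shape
(23, 3, 3, 23)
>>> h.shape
(3, 23)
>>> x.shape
(23, 23)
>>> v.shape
()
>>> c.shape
(23, 7, 23)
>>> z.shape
(23, 23)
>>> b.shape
(23, 23, 7, 23)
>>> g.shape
(23, 23)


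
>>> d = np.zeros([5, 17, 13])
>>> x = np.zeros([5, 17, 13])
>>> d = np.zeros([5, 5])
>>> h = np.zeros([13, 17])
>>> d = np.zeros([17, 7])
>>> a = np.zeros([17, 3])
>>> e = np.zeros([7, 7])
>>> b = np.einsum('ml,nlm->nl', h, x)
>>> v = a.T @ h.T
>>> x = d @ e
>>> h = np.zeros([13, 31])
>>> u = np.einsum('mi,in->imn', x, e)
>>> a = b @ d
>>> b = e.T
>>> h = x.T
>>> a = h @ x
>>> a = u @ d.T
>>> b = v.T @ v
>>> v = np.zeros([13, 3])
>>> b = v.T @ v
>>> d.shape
(17, 7)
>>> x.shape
(17, 7)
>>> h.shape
(7, 17)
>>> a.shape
(7, 17, 17)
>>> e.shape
(7, 7)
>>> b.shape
(3, 3)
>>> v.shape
(13, 3)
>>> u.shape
(7, 17, 7)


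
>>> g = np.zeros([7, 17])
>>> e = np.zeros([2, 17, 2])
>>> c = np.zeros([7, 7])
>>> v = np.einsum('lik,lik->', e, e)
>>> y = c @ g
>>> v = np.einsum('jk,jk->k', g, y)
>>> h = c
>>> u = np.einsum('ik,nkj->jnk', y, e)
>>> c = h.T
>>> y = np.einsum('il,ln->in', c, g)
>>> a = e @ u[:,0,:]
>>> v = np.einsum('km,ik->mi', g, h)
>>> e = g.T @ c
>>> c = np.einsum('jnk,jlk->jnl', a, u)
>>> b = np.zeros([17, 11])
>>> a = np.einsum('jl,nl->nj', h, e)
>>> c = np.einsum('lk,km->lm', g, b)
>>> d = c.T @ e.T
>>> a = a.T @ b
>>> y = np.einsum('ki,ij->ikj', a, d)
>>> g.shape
(7, 17)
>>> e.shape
(17, 7)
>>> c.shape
(7, 11)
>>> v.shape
(17, 7)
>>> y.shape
(11, 7, 17)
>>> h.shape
(7, 7)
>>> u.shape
(2, 2, 17)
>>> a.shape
(7, 11)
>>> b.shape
(17, 11)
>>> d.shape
(11, 17)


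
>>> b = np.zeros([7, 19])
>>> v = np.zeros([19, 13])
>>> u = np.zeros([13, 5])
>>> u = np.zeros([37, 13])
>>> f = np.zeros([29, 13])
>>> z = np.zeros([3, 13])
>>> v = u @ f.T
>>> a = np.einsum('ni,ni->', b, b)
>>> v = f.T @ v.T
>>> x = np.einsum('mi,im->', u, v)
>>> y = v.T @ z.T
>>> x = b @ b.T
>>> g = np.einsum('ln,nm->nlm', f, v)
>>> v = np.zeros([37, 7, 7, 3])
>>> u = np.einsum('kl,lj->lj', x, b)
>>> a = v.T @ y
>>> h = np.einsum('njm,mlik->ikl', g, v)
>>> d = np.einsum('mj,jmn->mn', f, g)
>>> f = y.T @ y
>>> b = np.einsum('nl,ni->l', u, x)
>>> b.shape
(19,)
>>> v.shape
(37, 7, 7, 3)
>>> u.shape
(7, 19)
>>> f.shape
(3, 3)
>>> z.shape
(3, 13)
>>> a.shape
(3, 7, 7, 3)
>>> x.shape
(7, 7)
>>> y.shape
(37, 3)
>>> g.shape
(13, 29, 37)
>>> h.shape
(7, 3, 7)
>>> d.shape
(29, 37)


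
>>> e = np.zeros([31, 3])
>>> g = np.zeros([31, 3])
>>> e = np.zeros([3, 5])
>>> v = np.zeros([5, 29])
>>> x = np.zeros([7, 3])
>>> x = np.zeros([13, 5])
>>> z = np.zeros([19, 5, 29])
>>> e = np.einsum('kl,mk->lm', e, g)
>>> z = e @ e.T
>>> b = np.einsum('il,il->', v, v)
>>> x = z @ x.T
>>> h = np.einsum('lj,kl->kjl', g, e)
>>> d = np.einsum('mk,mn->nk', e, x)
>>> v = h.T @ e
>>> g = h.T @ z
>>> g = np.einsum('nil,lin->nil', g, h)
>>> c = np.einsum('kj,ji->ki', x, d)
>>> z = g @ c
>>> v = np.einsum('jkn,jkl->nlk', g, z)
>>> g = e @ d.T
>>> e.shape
(5, 31)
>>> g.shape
(5, 13)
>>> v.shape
(5, 31, 3)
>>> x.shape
(5, 13)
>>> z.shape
(31, 3, 31)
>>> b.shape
()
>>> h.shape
(5, 3, 31)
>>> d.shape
(13, 31)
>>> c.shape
(5, 31)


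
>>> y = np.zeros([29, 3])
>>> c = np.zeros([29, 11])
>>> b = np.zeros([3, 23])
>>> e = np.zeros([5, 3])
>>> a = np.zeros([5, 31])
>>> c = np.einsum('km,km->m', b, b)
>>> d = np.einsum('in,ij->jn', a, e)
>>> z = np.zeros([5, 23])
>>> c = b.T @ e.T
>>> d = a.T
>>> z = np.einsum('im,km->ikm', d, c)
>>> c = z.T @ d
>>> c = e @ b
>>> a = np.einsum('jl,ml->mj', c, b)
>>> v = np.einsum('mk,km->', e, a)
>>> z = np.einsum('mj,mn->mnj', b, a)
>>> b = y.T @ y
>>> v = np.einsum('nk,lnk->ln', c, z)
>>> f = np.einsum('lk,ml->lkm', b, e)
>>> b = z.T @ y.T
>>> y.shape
(29, 3)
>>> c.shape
(5, 23)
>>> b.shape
(23, 5, 29)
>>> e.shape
(5, 3)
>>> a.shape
(3, 5)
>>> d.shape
(31, 5)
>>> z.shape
(3, 5, 23)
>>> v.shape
(3, 5)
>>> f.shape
(3, 3, 5)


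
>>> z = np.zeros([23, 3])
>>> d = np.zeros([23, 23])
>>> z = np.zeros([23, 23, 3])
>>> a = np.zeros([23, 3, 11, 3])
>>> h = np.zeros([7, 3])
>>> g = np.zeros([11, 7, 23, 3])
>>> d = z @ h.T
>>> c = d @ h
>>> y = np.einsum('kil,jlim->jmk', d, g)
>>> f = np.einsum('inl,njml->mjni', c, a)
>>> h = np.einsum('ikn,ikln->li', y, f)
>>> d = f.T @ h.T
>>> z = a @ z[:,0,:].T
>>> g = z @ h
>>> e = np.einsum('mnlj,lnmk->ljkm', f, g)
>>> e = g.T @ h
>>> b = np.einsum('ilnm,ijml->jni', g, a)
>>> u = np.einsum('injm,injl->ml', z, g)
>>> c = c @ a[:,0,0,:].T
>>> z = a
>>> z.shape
(23, 3, 11, 3)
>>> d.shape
(23, 23, 3, 23)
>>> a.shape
(23, 3, 11, 3)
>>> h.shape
(23, 11)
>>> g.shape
(23, 3, 11, 11)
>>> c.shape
(23, 23, 23)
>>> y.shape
(11, 3, 23)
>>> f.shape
(11, 3, 23, 23)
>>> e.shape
(11, 11, 3, 11)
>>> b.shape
(3, 11, 23)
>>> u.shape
(23, 11)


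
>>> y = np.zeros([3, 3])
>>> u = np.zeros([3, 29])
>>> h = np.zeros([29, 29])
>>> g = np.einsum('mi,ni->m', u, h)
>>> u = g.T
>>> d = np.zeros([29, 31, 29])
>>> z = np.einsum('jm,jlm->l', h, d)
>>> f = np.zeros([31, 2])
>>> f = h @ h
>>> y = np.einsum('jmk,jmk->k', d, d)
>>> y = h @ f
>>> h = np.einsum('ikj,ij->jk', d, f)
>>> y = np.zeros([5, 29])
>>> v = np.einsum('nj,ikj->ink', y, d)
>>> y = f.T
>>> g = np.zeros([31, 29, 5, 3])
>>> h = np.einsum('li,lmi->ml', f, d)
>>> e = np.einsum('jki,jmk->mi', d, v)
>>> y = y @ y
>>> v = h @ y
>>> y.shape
(29, 29)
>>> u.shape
(3,)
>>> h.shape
(31, 29)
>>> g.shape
(31, 29, 5, 3)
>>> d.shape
(29, 31, 29)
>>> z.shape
(31,)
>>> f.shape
(29, 29)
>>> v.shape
(31, 29)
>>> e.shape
(5, 29)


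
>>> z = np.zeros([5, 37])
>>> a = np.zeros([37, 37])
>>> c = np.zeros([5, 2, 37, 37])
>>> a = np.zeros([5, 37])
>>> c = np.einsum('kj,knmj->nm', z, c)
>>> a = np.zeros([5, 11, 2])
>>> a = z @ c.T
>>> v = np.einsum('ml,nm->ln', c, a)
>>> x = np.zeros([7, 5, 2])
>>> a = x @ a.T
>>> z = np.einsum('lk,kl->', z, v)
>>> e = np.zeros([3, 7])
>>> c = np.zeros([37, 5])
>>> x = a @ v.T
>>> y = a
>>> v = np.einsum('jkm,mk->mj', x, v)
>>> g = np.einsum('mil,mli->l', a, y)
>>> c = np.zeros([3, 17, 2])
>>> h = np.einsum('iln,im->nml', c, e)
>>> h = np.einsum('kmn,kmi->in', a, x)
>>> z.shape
()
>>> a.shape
(7, 5, 5)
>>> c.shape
(3, 17, 2)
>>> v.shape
(37, 7)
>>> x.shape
(7, 5, 37)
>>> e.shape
(3, 7)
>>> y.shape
(7, 5, 5)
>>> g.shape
(5,)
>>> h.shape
(37, 5)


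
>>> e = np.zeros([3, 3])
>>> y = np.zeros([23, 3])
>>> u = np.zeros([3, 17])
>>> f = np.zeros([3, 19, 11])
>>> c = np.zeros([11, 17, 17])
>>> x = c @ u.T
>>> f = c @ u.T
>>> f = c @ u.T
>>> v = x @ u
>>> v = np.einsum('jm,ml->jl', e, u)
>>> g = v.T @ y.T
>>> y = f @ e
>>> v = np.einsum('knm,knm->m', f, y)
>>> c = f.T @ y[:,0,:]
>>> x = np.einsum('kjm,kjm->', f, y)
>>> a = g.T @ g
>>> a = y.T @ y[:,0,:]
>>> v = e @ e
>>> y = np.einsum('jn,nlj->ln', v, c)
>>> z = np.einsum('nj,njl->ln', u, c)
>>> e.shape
(3, 3)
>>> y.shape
(17, 3)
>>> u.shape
(3, 17)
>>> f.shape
(11, 17, 3)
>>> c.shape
(3, 17, 3)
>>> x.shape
()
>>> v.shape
(3, 3)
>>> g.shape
(17, 23)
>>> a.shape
(3, 17, 3)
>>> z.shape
(3, 3)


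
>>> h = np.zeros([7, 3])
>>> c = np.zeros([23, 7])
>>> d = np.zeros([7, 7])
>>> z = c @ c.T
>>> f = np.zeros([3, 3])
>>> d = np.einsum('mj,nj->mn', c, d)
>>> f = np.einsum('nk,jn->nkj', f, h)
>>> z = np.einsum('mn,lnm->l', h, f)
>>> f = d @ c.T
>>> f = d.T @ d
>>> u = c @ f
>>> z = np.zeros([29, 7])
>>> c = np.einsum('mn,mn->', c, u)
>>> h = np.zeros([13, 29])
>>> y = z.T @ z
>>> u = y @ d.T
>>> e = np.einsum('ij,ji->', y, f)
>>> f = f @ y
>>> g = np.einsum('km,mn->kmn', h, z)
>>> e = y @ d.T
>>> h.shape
(13, 29)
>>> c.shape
()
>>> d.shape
(23, 7)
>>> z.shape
(29, 7)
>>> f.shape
(7, 7)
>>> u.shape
(7, 23)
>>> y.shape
(7, 7)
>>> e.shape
(7, 23)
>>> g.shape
(13, 29, 7)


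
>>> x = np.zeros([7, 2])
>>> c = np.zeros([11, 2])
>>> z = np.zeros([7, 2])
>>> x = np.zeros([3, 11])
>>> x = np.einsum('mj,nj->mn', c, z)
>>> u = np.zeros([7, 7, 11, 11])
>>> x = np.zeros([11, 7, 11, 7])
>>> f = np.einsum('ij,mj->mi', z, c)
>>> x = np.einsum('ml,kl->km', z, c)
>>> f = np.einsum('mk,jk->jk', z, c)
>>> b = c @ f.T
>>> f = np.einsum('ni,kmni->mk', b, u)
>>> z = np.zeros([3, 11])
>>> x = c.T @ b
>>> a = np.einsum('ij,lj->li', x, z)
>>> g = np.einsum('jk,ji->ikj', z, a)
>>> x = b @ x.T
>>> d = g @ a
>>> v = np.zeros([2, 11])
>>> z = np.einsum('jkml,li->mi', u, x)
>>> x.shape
(11, 2)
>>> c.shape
(11, 2)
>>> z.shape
(11, 2)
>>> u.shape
(7, 7, 11, 11)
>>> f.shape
(7, 7)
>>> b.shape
(11, 11)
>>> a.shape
(3, 2)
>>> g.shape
(2, 11, 3)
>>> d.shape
(2, 11, 2)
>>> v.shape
(2, 11)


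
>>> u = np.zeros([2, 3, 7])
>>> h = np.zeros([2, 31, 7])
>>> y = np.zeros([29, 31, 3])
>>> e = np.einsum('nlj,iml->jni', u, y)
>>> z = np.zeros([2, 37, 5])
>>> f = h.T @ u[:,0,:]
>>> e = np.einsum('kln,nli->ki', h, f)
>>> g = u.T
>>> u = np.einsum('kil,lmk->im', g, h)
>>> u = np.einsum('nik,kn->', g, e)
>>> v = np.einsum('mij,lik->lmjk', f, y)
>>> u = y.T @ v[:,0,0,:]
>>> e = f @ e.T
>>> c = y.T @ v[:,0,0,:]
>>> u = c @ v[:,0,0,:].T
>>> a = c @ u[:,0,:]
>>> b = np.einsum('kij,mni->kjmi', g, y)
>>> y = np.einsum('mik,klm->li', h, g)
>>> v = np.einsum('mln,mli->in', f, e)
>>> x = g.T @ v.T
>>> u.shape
(3, 31, 29)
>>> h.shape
(2, 31, 7)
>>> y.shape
(3, 31)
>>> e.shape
(7, 31, 2)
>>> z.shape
(2, 37, 5)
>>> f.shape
(7, 31, 7)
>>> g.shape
(7, 3, 2)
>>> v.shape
(2, 7)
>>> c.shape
(3, 31, 3)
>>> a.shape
(3, 31, 29)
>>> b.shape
(7, 2, 29, 3)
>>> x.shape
(2, 3, 2)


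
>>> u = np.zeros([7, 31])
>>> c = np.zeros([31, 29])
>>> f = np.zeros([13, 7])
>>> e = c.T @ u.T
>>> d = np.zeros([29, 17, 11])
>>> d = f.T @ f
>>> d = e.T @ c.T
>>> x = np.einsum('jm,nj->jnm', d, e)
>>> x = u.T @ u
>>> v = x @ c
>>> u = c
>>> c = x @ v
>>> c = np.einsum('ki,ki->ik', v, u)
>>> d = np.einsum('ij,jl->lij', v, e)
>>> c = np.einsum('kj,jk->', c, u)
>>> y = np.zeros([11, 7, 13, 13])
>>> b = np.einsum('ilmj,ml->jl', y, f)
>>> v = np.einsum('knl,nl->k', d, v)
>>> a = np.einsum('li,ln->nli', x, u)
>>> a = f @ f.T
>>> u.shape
(31, 29)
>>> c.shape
()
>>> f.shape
(13, 7)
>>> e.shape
(29, 7)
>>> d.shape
(7, 31, 29)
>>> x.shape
(31, 31)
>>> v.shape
(7,)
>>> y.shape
(11, 7, 13, 13)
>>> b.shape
(13, 7)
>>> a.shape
(13, 13)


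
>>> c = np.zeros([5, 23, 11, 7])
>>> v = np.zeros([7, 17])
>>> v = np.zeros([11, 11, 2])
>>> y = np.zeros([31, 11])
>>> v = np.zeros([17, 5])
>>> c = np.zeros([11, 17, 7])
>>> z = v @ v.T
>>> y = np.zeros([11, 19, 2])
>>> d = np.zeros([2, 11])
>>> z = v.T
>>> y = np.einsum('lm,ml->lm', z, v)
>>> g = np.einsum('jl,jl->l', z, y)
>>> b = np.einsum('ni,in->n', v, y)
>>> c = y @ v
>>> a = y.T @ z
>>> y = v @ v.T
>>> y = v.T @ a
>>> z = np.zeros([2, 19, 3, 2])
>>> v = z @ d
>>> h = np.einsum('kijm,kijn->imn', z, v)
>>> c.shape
(5, 5)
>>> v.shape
(2, 19, 3, 11)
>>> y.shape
(5, 17)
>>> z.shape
(2, 19, 3, 2)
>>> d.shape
(2, 11)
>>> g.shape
(17,)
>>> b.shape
(17,)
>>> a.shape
(17, 17)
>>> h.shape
(19, 2, 11)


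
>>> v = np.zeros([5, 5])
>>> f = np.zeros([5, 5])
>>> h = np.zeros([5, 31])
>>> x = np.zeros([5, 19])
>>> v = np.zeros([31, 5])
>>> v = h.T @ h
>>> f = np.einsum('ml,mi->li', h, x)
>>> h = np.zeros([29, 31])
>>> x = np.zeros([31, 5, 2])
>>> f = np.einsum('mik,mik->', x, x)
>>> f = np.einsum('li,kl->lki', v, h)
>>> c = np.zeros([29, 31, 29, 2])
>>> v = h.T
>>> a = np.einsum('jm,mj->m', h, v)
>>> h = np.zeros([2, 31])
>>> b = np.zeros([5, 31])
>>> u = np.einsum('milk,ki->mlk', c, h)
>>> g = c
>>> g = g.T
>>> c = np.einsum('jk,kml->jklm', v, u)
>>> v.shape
(31, 29)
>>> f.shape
(31, 29, 31)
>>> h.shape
(2, 31)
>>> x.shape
(31, 5, 2)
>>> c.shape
(31, 29, 2, 29)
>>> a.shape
(31,)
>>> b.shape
(5, 31)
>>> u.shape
(29, 29, 2)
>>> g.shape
(2, 29, 31, 29)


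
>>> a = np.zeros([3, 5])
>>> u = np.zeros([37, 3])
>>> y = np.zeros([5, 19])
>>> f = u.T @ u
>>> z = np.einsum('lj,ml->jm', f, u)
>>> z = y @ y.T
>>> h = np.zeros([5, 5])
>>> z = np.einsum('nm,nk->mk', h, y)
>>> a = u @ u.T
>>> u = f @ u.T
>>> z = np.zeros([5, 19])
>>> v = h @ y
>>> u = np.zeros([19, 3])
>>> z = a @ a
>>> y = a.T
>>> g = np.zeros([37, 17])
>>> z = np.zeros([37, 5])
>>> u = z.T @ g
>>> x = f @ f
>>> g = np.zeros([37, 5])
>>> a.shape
(37, 37)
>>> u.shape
(5, 17)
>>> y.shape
(37, 37)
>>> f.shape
(3, 3)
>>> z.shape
(37, 5)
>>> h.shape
(5, 5)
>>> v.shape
(5, 19)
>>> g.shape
(37, 5)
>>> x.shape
(3, 3)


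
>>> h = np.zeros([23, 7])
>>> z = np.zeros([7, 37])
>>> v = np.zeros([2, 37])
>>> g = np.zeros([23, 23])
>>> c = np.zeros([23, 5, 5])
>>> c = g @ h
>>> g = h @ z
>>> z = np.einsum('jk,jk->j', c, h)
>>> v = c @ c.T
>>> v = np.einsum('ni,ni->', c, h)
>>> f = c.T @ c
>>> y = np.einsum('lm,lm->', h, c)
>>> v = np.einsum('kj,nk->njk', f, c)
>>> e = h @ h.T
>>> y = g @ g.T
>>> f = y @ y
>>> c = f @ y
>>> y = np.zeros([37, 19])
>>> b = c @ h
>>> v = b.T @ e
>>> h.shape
(23, 7)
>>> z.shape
(23,)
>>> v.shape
(7, 23)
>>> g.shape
(23, 37)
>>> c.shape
(23, 23)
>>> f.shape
(23, 23)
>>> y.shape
(37, 19)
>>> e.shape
(23, 23)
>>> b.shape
(23, 7)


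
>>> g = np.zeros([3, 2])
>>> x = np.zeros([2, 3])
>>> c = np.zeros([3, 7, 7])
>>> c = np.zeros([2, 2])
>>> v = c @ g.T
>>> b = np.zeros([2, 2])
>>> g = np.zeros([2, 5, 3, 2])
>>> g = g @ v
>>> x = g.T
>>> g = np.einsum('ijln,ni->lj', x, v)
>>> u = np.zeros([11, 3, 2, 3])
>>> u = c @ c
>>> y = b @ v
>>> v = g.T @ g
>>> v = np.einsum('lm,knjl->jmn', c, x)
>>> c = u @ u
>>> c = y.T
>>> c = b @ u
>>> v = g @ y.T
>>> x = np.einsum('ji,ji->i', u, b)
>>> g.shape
(5, 3)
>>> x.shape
(2,)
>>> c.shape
(2, 2)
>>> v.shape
(5, 2)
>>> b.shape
(2, 2)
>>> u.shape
(2, 2)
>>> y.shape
(2, 3)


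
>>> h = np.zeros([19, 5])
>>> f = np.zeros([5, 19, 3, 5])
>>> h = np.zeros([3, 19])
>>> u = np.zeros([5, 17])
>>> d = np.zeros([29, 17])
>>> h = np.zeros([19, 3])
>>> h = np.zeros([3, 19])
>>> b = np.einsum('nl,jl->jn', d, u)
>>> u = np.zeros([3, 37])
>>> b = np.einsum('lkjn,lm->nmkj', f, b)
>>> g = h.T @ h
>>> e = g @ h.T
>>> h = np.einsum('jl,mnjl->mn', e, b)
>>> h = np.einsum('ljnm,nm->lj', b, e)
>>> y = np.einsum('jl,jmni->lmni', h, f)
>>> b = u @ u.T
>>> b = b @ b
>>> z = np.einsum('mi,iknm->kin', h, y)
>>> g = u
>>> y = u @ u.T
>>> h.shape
(5, 29)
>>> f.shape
(5, 19, 3, 5)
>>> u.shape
(3, 37)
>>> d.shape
(29, 17)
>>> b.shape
(3, 3)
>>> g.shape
(3, 37)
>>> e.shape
(19, 3)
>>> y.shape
(3, 3)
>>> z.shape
(19, 29, 3)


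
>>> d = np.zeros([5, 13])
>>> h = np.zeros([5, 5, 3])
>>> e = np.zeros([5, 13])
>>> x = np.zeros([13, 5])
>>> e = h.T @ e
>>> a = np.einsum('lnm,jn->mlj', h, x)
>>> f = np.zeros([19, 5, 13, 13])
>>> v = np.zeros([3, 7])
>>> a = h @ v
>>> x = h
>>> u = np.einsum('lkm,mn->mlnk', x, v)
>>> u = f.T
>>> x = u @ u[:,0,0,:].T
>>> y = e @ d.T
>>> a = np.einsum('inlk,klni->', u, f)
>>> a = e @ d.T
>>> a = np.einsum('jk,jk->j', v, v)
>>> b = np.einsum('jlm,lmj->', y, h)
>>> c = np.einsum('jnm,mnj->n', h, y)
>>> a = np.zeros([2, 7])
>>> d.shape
(5, 13)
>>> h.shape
(5, 5, 3)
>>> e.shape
(3, 5, 13)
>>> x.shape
(13, 13, 5, 13)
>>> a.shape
(2, 7)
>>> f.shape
(19, 5, 13, 13)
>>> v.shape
(3, 7)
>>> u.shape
(13, 13, 5, 19)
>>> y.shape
(3, 5, 5)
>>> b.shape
()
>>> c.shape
(5,)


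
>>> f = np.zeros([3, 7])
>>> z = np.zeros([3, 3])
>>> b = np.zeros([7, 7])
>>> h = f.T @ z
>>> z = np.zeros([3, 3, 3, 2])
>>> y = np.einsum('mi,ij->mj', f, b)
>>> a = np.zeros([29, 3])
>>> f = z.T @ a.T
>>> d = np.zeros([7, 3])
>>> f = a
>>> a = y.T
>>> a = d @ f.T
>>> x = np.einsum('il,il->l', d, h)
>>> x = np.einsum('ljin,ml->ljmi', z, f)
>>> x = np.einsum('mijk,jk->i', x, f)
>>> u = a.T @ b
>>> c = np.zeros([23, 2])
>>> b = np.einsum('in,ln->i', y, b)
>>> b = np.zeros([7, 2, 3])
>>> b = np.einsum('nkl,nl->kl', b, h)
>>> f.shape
(29, 3)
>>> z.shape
(3, 3, 3, 2)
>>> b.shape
(2, 3)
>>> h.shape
(7, 3)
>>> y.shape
(3, 7)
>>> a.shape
(7, 29)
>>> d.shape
(7, 3)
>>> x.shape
(3,)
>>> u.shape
(29, 7)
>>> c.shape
(23, 2)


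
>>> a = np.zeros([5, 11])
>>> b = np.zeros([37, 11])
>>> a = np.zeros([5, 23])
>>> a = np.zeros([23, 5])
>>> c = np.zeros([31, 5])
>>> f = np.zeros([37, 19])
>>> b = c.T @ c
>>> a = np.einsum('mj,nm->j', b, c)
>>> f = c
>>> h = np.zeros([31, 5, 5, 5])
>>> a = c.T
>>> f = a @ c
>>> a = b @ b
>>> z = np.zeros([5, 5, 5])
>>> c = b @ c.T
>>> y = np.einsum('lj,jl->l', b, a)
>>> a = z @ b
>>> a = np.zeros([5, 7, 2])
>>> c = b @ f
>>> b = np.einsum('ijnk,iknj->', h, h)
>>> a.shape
(5, 7, 2)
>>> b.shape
()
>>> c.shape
(5, 5)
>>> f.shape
(5, 5)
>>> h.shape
(31, 5, 5, 5)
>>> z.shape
(5, 5, 5)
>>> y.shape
(5,)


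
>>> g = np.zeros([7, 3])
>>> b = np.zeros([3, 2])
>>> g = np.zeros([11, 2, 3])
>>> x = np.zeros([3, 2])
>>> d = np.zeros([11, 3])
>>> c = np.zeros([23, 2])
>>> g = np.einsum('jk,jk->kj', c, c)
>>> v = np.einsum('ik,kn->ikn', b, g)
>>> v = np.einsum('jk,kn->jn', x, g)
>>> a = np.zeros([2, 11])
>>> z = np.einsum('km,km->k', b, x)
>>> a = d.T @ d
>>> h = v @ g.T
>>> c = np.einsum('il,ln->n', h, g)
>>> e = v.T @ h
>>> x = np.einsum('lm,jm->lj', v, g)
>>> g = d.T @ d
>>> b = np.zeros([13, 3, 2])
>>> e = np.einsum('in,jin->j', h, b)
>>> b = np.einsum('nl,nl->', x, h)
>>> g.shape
(3, 3)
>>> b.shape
()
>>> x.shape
(3, 2)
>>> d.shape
(11, 3)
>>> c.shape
(23,)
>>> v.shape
(3, 23)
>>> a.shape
(3, 3)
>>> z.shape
(3,)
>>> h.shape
(3, 2)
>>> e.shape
(13,)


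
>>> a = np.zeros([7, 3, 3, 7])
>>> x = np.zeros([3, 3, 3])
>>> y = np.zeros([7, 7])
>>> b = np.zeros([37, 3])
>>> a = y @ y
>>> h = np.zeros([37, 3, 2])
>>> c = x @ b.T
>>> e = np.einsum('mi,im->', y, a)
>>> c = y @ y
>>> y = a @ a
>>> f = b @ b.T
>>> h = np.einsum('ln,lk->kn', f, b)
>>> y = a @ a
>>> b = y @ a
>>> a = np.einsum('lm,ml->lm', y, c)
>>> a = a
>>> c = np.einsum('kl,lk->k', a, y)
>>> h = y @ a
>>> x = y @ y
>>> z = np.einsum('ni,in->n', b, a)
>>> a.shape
(7, 7)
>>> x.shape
(7, 7)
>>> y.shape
(7, 7)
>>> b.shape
(7, 7)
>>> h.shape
(7, 7)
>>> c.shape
(7,)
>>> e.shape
()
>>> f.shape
(37, 37)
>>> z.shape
(7,)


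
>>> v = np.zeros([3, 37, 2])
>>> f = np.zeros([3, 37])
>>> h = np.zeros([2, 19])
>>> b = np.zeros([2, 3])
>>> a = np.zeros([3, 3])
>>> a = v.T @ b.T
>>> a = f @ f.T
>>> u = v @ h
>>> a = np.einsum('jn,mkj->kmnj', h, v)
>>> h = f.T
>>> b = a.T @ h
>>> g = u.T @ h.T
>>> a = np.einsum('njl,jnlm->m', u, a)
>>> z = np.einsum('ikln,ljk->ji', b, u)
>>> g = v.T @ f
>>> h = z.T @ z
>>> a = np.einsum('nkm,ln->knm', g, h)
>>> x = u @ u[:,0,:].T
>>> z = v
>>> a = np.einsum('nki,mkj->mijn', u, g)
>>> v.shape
(3, 37, 2)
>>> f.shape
(3, 37)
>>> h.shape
(2, 2)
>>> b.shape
(2, 19, 3, 3)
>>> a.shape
(2, 19, 37, 3)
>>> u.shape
(3, 37, 19)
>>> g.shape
(2, 37, 37)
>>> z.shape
(3, 37, 2)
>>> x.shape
(3, 37, 3)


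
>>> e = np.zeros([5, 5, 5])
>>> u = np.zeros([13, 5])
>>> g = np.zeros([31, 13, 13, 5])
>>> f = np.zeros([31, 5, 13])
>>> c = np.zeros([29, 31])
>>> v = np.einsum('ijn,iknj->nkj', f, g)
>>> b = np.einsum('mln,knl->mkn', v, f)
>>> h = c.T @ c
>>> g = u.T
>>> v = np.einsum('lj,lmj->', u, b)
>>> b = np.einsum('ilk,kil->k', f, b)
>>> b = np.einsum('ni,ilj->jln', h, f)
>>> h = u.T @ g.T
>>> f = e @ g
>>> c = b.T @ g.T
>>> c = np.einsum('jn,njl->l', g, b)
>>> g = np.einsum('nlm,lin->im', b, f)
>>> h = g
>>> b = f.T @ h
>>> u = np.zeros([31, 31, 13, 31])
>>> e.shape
(5, 5, 5)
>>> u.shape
(31, 31, 13, 31)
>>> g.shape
(5, 31)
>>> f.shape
(5, 5, 13)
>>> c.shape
(31,)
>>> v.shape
()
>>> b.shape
(13, 5, 31)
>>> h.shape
(5, 31)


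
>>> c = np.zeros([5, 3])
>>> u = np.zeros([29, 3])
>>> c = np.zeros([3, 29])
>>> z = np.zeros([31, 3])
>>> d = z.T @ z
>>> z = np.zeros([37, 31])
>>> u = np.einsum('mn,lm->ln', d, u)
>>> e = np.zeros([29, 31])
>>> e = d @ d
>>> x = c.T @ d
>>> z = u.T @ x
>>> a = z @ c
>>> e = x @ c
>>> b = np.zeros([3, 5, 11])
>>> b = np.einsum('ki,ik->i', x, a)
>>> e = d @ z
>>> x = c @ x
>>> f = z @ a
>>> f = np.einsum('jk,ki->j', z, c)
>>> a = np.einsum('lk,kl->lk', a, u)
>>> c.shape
(3, 29)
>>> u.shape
(29, 3)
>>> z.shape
(3, 3)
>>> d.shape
(3, 3)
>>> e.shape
(3, 3)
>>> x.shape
(3, 3)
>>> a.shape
(3, 29)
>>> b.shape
(3,)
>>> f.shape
(3,)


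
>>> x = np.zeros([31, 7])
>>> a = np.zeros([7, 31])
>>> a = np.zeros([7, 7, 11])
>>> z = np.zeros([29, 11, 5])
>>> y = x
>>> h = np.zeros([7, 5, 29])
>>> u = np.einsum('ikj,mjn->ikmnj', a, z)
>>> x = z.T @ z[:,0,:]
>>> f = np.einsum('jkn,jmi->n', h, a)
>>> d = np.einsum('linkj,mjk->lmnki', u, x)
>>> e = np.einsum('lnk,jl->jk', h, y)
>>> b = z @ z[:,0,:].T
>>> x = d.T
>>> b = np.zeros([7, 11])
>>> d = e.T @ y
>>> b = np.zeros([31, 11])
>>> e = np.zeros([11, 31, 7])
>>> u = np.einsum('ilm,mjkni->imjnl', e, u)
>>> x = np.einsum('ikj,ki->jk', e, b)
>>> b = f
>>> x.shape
(7, 31)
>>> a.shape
(7, 7, 11)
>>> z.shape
(29, 11, 5)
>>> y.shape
(31, 7)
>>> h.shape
(7, 5, 29)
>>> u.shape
(11, 7, 7, 5, 31)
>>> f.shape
(29,)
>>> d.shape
(29, 7)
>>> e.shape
(11, 31, 7)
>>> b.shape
(29,)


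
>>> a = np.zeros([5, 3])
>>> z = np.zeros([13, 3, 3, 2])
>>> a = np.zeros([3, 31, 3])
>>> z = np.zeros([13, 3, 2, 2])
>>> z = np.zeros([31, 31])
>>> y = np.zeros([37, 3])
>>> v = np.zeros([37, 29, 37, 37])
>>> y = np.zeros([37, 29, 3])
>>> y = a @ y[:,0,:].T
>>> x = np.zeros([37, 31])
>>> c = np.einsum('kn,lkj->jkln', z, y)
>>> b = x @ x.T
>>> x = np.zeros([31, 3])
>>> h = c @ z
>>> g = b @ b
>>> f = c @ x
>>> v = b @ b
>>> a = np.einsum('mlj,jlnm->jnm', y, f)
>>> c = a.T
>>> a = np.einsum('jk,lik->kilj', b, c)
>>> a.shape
(37, 3, 3, 37)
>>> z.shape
(31, 31)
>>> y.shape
(3, 31, 37)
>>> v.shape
(37, 37)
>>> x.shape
(31, 3)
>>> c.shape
(3, 3, 37)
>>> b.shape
(37, 37)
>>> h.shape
(37, 31, 3, 31)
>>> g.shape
(37, 37)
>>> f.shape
(37, 31, 3, 3)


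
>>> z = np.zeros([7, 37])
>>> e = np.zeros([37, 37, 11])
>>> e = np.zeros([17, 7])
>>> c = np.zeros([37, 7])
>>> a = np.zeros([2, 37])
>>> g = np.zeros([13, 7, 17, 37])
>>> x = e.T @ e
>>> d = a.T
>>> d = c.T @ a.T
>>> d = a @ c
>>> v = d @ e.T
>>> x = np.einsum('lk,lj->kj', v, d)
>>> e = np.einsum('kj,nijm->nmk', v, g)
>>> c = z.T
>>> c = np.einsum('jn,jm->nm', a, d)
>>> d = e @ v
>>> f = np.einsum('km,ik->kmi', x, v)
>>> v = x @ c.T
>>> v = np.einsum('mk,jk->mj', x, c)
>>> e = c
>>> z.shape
(7, 37)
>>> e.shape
(37, 7)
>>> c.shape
(37, 7)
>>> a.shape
(2, 37)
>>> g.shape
(13, 7, 17, 37)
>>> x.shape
(17, 7)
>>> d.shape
(13, 37, 17)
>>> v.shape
(17, 37)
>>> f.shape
(17, 7, 2)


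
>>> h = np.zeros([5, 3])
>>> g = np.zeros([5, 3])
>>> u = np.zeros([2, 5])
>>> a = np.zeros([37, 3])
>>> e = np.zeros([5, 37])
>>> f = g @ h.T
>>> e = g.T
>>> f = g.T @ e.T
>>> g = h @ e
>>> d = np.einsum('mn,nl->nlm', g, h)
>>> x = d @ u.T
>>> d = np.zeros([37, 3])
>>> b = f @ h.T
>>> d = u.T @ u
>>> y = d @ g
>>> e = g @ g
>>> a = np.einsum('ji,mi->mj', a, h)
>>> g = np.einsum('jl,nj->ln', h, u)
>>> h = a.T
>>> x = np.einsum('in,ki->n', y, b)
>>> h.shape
(37, 5)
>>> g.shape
(3, 2)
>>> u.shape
(2, 5)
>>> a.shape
(5, 37)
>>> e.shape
(5, 5)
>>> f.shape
(3, 3)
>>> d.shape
(5, 5)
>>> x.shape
(5,)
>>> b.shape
(3, 5)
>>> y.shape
(5, 5)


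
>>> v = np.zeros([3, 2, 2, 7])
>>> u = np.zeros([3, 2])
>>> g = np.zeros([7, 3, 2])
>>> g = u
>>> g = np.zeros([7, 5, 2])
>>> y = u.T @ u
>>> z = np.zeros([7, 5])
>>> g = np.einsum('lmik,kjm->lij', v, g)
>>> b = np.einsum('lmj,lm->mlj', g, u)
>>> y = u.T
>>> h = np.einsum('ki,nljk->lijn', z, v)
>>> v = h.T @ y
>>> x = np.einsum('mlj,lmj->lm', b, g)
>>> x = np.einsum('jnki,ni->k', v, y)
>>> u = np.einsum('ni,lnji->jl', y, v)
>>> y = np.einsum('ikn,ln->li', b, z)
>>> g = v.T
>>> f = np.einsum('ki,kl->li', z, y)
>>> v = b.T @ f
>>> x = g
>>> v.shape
(5, 3, 5)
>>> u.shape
(5, 3)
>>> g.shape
(3, 5, 2, 3)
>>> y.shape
(7, 2)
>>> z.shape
(7, 5)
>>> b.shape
(2, 3, 5)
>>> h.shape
(2, 5, 2, 3)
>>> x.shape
(3, 5, 2, 3)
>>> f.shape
(2, 5)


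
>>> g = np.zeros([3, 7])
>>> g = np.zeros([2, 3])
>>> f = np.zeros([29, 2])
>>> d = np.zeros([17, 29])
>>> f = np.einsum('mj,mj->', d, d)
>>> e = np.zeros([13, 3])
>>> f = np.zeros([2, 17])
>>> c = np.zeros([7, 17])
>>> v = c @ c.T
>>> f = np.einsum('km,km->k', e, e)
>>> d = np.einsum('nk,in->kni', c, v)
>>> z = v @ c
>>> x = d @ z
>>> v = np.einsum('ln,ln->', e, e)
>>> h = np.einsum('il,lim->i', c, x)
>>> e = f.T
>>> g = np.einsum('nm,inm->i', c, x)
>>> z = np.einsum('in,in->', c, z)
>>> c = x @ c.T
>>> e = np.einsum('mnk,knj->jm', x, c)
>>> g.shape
(17,)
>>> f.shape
(13,)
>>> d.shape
(17, 7, 7)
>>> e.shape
(7, 17)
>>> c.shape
(17, 7, 7)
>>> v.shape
()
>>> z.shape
()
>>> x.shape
(17, 7, 17)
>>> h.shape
(7,)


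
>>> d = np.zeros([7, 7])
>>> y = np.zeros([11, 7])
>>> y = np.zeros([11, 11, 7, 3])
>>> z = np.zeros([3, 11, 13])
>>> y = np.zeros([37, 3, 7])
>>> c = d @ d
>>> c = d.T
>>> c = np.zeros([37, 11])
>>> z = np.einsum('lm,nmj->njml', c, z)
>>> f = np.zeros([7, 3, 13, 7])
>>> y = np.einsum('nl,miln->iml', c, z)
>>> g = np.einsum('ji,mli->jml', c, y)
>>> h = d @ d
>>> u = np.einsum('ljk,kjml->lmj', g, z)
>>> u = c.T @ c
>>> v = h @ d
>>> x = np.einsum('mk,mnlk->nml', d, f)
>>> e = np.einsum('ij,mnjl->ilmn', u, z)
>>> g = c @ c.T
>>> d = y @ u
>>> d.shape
(13, 3, 11)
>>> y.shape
(13, 3, 11)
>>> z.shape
(3, 13, 11, 37)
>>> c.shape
(37, 11)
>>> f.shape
(7, 3, 13, 7)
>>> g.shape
(37, 37)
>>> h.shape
(7, 7)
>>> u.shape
(11, 11)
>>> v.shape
(7, 7)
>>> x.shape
(3, 7, 13)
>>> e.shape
(11, 37, 3, 13)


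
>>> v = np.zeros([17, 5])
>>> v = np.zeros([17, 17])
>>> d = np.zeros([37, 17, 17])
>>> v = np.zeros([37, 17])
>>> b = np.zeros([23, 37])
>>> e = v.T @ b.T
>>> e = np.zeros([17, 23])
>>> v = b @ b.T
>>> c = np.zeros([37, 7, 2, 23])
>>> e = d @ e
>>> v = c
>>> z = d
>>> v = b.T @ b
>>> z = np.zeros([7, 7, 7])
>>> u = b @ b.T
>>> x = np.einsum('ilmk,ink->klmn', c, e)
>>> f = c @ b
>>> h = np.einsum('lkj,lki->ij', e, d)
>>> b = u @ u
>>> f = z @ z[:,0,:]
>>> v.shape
(37, 37)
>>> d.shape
(37, 17, 17)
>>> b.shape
(23, 23)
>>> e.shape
(37, 17, 23)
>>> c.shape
(37, 7, 2, 23)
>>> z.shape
(7, 7, 7)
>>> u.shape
(23, 23)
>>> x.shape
(23, 7, 2, 17)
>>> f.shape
(7, 7, 7)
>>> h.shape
(17, 23)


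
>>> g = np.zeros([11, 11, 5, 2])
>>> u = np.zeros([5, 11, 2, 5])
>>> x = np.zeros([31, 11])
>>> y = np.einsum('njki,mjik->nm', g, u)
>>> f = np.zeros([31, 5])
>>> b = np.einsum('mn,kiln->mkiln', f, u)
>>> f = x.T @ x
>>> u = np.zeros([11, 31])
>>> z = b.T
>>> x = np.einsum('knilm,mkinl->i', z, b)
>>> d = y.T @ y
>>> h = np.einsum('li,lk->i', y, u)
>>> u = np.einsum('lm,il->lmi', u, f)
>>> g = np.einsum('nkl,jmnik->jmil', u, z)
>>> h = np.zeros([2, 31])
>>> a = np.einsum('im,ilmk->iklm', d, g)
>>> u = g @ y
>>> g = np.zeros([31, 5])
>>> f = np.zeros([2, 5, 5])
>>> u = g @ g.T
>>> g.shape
(31, 5)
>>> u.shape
(31, 31)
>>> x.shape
(11,)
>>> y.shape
(11, 5)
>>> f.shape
(2, 5, 5)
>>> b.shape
(31, 5, 11, 2, 5)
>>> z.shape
(5, 2, 11, 5, 31)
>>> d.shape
(5, 5)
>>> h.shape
(2, 31)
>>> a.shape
(5, 11, 2, 5)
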